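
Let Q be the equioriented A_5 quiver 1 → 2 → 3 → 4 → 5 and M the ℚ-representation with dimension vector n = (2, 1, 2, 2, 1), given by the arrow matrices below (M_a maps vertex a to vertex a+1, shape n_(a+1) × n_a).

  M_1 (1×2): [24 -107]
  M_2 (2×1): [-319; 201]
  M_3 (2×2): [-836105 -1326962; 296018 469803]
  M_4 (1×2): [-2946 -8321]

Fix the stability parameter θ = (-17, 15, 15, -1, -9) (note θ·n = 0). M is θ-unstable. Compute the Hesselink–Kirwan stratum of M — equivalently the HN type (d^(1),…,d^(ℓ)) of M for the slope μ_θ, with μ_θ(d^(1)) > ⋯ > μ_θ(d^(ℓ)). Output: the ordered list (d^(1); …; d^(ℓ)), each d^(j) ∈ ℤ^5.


Interval decomposition of M: I[1,1], I[1,5], I[3,4].
HN type (ℓ=3): μ^(1)=7; μ^(2)=5; μ^(3)=-17

((0, 0, 1, 1, 0); (0, 1, 1, 1, 1); (2, 0, 0, 0, 0))


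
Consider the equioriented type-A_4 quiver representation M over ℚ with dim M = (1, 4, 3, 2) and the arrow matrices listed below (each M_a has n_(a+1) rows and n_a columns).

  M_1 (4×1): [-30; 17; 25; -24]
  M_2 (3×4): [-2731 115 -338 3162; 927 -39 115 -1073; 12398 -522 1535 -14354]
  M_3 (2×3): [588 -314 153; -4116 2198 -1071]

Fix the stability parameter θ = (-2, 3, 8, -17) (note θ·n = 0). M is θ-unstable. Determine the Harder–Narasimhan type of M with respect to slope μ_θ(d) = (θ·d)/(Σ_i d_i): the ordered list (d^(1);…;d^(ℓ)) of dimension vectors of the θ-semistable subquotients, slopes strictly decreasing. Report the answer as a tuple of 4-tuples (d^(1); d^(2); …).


Barcode: M ≅ I[1,4], I[2,2], I[2,3]^2, I[4,4]. HN layers by μ_θ (4 steps, strictly decreasing):
  μ^(1)=8; μ^(2)=3; μ^(3)=-2; μ^(4)=-17

((0, 0, 2, 0); (0, 3, 0, 0); (1, 1, 1, 1); (0, 0, 0, 1))


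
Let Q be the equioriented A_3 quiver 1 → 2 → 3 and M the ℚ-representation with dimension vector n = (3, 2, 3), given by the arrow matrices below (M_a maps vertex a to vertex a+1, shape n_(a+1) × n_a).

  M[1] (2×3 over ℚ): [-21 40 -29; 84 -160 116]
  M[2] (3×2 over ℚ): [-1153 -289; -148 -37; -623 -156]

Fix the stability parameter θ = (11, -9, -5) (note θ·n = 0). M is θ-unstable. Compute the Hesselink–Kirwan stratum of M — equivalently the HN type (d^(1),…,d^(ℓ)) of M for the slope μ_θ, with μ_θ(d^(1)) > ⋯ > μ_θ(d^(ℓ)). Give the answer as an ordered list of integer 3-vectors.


Interval decomposition of M: I[1,1]^2, I[1,3], I[2,3], I[3,3].
HN type (ℓ=4): μ^(1)=11; μ^(2)=-1; μ^(3)=-5; μ^(4)=-9

((2, 0, 0); (1, 1, 1); (0, 0, 2); (0, 1, 0))


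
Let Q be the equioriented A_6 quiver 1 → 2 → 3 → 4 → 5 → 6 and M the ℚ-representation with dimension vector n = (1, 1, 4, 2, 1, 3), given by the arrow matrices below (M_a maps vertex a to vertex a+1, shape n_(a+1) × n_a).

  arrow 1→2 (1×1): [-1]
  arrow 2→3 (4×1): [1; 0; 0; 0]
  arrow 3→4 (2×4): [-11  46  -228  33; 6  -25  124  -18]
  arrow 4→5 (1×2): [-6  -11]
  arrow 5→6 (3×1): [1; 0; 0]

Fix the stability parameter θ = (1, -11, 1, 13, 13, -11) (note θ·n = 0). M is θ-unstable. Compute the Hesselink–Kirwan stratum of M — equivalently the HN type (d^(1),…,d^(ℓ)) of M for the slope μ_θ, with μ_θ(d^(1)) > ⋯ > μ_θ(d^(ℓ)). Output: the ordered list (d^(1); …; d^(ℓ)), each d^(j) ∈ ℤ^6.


Barcode: M ≅ I[1,4], I[3,3]^2, I[3,6], I[6,6]^2. HN layers by μ_θ (5 steps, strictly decreasing):
  μ^(1)=13; μ^(2)=5; μ^(3)=1; μ^(4)=-5; μ^(5)=-11

((0, 0, 0, 1, 0, 0); (0, 0, 0, 1, 1, 1); (0, 0, 4, 0, 0, 0); (1, 1, 0, 0, 0, 0); (0, 0, 0, 0, 0, 2))


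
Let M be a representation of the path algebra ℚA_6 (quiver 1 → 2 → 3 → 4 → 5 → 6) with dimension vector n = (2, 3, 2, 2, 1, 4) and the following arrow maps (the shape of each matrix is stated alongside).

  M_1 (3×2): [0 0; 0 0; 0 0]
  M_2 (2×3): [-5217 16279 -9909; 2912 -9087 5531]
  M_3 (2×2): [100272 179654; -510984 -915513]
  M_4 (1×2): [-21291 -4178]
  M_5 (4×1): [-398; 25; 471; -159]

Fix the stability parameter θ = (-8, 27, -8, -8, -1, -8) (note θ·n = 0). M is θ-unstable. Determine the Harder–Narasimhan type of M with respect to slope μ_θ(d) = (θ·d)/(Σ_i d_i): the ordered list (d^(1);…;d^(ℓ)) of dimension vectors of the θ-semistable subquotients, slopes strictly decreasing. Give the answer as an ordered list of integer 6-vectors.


Barcode: M ≅ I[1,1]^2, I[2,2], I[2,3], I[2,4], I[4,6], I[6,6]^3. HN layers by μ_θ (5 steps, strictly decreasing):
  μ^(1)=27; μ^(2)=19/2; μ^(3)=11/3; μ^(4)=-9/2; μ^(5)=-8

((0, 1, 0, 0, 0, 0); (0, 1, 1, 0, 0, 0); (0, 1, 1, 1, 0, 0); (0, 0, 0, 0, 1, 1); (2, 0, 0, 1, 0, 3))


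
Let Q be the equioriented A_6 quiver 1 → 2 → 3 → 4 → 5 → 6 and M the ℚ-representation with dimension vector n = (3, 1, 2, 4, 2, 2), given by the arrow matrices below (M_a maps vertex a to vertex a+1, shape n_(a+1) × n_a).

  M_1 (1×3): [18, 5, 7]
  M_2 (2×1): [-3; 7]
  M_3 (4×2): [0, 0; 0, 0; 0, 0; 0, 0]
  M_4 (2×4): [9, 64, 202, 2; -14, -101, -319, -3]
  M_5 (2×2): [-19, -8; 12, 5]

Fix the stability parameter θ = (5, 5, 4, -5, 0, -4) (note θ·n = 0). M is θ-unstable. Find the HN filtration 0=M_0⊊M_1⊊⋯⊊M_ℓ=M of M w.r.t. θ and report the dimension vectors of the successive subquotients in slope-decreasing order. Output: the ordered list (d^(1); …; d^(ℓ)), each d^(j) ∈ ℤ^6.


Interval decomposition of M: I[1,1]^2, I[1,3], I[3,3], I[4,4]^2, I[4,6]^2.
HN type (ℓ=5): μ^(1)=5; μ^(2)=14/3; μ^(3)=4; μ^(4)=-2; μ^(5)=-5

((2, 0, 0, 0, 0, 0); (1, 1, 1, 0, 0, 0); (0, 0, 1, 0, 0, 0); (0, 0, 0, 0, 2, 2); (0, 0, 0, 4, 0, 0))


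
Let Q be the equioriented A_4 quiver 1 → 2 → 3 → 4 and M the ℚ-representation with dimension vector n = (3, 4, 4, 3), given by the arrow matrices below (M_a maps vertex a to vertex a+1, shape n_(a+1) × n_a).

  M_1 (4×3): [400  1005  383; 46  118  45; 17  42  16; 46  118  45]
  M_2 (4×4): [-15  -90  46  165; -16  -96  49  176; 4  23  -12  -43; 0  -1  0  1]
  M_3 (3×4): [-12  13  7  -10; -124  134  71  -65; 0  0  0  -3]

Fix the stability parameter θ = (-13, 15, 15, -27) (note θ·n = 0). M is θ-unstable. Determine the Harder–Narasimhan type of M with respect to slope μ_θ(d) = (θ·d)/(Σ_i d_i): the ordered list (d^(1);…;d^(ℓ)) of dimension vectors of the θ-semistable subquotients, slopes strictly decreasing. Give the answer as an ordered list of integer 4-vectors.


Via rank(M_{q-1}∘⋯∘M_p): M ≅ I[1,2], I[1,3], I[1,4], I[2,4], I[3,4].
μ_θ-semistable layers: μ^(1)=15; μ^(2)=1; μ^(3)=-6; μ^(4)=-13

((0, 2, 1, 0); (0, 2, 2, 2); (0, 0, 1, 1); (3, 0, 0, 0))


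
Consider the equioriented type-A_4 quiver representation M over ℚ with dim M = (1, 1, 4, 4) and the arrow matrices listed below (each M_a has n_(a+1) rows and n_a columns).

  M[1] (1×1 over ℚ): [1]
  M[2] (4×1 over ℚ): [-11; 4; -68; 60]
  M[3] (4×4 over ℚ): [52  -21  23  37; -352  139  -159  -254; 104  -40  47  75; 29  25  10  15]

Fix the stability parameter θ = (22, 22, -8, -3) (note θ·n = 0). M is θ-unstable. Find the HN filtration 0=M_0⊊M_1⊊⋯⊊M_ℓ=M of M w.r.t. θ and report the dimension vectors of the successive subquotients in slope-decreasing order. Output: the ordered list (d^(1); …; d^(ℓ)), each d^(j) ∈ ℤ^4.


Interval decomposition of M: I[1,4], I[3,4]^3.
HN type (ℓ=3): μ^(1)=33/4; μ^(2)=-3; μ^(3)=-8

((1, 1, 1, 1); (0, 0, 0, 3); (0, 0, 3, 0))


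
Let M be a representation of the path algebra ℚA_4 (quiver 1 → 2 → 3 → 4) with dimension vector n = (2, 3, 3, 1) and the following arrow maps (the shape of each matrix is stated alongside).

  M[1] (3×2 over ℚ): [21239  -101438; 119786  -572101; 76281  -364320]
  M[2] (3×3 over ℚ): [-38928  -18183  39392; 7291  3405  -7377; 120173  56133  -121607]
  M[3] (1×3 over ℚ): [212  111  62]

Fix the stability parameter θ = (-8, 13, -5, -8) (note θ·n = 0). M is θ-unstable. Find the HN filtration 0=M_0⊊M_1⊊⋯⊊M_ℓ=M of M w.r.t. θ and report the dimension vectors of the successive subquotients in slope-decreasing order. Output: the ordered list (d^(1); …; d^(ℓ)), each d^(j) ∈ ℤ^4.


Barcode: M ≅ I[1,2], I[1,4], I[2,3], I[3,3]. HN layers by μ_θ (5 steps, strictly decreasing):
  μ^(1)=13; μ^(2)=4; μ^(3)=0; μ^(4)=-5; μ^(5)=-8

((0, 1, 0, 0); (0, 1, 1, 0); (0, 1, 1, 1); (0, 0, 1, 0); (2, 0, 0, 0))


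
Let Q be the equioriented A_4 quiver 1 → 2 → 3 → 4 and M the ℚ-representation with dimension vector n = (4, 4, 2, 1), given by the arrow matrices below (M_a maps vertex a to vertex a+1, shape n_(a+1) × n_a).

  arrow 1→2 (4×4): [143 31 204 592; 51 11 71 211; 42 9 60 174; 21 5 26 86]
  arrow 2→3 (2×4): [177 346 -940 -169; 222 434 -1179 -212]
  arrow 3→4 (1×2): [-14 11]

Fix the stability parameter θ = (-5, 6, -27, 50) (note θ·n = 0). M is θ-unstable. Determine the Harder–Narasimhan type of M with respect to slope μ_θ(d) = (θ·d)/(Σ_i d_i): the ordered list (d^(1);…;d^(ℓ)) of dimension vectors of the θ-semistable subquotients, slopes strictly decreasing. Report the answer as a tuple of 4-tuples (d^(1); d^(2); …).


Interval decomposition of M: I[1,1], I[1,2]^2, I[1,4], I[2,3].
HN type (ℓ=5): μ^(1)=50; μ^(2)=6; μ^(3)=-5; μ^(4)=-26/3; μ^(5)=-21/2

((0, 0, 0, 1); (0, 2, 0, 0); (3, 0, 0, 0); (1, 1, 1, 0); (0, 1, 1, 0))


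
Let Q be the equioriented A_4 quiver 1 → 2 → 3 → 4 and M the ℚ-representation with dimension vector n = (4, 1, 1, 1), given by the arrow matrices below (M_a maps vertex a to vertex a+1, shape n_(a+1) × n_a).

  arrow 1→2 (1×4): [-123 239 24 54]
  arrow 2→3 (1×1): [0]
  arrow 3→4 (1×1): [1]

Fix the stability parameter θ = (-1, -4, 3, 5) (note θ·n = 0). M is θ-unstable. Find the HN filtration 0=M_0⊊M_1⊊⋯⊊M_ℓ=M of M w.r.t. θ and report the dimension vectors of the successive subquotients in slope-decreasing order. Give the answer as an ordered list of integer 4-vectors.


Barcode: M ≅ I[1,1]^3, I[1,2], I[3,4]. HN layers by μ_θ (4 steps, strictly decreasing):
  μ^(1)=5; μ^(2)=3; μ^(3)=-1; μ^(4)=-5/2

((0, 0, 0, 1); (0, 0, 1, 0); (3, 0, 0, 0); (1, 1, 0, 0))


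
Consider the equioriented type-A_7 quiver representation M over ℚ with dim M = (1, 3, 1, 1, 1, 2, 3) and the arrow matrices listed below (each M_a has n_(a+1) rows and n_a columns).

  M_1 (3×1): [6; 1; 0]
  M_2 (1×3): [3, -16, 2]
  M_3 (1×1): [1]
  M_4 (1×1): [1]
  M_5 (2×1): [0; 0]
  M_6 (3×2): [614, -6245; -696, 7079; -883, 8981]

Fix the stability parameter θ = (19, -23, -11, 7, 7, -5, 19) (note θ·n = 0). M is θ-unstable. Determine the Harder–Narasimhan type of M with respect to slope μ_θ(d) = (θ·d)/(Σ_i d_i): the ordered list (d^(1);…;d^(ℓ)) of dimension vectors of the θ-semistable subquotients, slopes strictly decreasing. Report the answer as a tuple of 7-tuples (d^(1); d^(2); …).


Interval decomposition of M: I[1,5], I[2,2]^2, I[6,7]^2, I[7,7].
HN type (ℓ=4): μ^(1)=19; μ^(2)=7; μ^(3)=-5; μ^(4)=-23

((0, 0, 0, 0, 0, 0, 3); (0, 0, 0, 1, 1, 0, 0); (1, 1, 1, 0, 0, 2, 0); (0, 2, 0, 0, 0, 0, 0))


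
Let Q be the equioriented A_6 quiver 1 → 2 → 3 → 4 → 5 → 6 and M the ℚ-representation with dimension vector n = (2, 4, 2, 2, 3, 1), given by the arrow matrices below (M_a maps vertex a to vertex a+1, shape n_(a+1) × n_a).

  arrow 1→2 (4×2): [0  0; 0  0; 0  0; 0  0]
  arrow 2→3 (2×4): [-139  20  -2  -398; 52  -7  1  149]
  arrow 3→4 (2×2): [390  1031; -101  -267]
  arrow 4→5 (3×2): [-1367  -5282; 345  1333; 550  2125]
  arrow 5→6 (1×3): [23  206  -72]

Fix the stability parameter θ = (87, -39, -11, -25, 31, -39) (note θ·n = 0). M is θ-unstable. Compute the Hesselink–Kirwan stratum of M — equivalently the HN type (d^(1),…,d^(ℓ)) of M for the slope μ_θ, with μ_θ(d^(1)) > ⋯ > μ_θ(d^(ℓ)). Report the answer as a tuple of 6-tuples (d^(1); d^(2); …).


Interval decomposition of M: I[1,1]^2, I[2,2]^2, I[2,5], I[2,6], I[5,5].
HN type (ℓ=5): μ^(1)=87; μ^(2)=31; μ^(3)=-4; μ^(4)=-18; μ^(5)=-39

((2, 0, 0, 0, 0, 0); (0, 0, 0, 0, 2, 0); (0, 0, 0, 0, 1, 1); (0, 0, 2, 2, 0, 0); (0, 4, 0, 0, 0, 0))


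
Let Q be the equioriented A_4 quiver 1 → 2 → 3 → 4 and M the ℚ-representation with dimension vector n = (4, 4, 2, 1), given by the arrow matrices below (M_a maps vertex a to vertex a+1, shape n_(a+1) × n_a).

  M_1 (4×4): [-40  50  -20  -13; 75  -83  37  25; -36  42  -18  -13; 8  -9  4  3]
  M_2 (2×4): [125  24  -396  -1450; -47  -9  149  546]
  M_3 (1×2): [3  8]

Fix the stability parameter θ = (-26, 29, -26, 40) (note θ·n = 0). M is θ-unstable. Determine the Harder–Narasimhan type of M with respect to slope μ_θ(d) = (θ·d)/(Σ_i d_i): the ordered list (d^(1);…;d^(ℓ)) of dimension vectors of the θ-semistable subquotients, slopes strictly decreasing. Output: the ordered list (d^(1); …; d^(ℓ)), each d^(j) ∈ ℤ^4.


Interval decomposition of M: I[1,2]^2, I[1,3], I[1,4].
HN type (ℓ=4): μ^(1)=40; μ^(2)=29; μ^(3)=3/2; μ^(4)=-26

((0, 0, 0, 1); (0, 2, 0, 0); (0, 2, 2, 0); (4, 0, 0, 0))


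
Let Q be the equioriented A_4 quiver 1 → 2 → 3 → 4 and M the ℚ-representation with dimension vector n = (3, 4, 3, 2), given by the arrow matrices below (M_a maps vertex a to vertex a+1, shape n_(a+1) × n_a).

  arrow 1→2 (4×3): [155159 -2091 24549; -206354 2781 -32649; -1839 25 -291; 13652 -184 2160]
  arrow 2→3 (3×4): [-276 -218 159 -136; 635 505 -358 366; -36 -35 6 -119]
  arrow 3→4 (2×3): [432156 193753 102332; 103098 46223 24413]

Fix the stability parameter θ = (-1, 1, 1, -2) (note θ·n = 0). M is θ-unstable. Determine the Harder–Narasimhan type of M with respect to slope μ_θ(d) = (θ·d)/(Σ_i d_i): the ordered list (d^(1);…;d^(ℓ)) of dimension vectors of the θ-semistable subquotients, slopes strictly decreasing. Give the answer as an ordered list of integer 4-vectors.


Interval decomposition of M: I[1,1], I[1,4]^2, I[2,2], I[2,3].
HN type (ℓ=3): μ^(1)=1; μ^(2)=0; μ^(3)=-1

((0, 2, 1, 0); (0, 2, 2, 2); (3, 0, 0, 0))


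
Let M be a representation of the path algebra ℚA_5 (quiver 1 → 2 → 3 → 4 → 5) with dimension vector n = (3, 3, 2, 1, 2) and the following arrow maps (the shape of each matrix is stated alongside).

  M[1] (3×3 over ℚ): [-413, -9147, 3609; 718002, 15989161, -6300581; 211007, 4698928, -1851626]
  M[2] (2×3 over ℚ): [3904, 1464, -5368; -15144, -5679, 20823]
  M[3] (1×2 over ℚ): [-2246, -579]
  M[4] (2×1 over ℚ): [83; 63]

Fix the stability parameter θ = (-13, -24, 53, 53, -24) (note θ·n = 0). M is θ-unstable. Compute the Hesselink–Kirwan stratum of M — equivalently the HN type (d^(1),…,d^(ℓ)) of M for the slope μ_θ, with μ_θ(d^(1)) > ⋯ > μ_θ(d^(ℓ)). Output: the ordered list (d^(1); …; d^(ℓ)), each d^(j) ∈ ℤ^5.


Interval decomposition of M: I[1,1], I[1,2], I[1,5], I[2,2], I[3,3], I[5,5].
HN type (ℓ=5): μ^(1)=53; μ^(2)=82/3; μ^(3)=-13; μ^(4)=-37/2; μ^(5)=-24

((0, 0, 1, 0, 0); (0, 0, 1, 1, 1); (1, 0, 0, 0, 0); (2, 2, 0, 0, 0); (0, 1, 0, 0, 1))


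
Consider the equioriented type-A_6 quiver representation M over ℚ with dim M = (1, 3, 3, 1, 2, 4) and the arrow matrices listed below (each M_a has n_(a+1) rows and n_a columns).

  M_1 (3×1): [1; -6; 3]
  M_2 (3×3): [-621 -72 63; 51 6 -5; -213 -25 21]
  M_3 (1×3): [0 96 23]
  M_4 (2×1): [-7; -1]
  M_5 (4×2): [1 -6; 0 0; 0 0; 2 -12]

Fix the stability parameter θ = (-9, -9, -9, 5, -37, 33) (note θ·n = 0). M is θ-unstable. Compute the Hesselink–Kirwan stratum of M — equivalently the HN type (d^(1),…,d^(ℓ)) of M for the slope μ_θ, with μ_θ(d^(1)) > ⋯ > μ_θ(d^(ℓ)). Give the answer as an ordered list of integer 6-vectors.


Via rank(M_{q-1}∘⋯∘M_p): M ≅ I[1,2], I[2,3], I[2,6], I[3,3], I[5,5], I[6,6]^3.
μ_θ-semistable layers: μ^(1)=33; μ^(2)=-9; μ^(3)=-25/2; μ^(4)=-37

((0, 0, 0, 0, 0, 4); (1, 2, 2, 0, 0, 0); (0, 1, 1, 1, 1, 0); (0, 0, 0, 0, 1, 0))


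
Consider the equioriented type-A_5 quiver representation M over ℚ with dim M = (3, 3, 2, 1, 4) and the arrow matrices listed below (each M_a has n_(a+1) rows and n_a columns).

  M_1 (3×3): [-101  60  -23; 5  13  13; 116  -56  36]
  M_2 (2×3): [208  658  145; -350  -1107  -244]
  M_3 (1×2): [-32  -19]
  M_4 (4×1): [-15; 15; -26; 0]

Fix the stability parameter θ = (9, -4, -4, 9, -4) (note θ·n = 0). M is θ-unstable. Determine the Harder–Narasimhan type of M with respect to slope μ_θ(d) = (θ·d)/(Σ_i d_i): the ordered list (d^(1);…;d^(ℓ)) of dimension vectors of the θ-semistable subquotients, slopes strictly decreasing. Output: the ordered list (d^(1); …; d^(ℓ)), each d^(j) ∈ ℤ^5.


Barcode: M ≅ I[1,2], I[1,3], I[1,5], I[5,5]^3. HN layers by μ_θ (3 steps, strictly decreasing):
  μ^(1)=5/2; μ^(2)=1/3; μ^(3)=-4

((1, 1, 0, 1, 1); (2, 2, 2, 0, 0); (0, 0, 0, 0, 3))


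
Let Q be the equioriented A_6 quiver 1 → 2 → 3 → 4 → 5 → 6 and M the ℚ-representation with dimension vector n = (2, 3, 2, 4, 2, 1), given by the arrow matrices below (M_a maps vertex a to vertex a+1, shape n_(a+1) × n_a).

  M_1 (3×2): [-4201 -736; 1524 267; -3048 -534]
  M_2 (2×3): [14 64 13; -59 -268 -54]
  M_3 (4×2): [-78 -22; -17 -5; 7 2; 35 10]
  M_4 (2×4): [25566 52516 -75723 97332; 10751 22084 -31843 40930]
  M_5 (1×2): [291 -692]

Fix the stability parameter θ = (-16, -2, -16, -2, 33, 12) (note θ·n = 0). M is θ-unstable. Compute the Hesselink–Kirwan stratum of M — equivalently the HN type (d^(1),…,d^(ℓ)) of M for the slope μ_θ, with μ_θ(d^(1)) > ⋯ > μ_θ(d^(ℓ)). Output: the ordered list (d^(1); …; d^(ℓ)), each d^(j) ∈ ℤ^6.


Via rank(M_{q-1}∘⋯∘M_p): M ≅ I[1,5], I[1,6], I[2,2], I[4,4]^2.
μ_θ-semistable layers: μ^(1)=33; μ^(2)=45/2; μ^(3)=-2; μ^(4)=-9; μ^(5)=-16

((0, 0, 0, 0, 1, 0); (0, 0, 0, 0, 1, 1); (0, 1, 0, 4, 0, 0); (0, 2, 2, 0, 0, 0); (2, 0, 0, 0, 0, 0))


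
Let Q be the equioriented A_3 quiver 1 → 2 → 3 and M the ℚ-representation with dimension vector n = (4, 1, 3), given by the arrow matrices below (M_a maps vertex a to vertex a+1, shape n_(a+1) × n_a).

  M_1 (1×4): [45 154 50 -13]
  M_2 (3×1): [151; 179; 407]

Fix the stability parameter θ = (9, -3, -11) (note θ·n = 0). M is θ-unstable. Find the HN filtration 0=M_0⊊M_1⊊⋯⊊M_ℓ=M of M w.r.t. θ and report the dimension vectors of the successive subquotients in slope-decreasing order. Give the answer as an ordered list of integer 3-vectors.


Interval decomposition of M: I[1,1]^3, I[1,3], I[3,3]^2.
HN type (ℓ=3): μ^(1)=9; μ^(2)=-5/3; μ^(3)=-11

((3, 0, 0); (1, 1, 1); (0, 0, 2))


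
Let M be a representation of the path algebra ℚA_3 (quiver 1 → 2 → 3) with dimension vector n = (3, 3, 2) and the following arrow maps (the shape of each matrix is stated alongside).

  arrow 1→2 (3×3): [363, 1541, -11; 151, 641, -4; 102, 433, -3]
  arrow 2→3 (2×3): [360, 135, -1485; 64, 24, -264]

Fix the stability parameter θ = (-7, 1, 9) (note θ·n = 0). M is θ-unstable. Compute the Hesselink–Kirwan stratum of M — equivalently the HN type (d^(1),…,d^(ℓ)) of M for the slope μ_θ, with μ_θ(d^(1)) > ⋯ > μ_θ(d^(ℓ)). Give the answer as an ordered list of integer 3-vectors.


Interval decomposition of M: I[1,2]^2, I[1,3], I[3,3].
HN type (ℓ=3): μ^(1)=9; μ^(2)=1; μ^(3)=-7

((0, 0, 2); (0, 3, 0); (3, 0, 0))


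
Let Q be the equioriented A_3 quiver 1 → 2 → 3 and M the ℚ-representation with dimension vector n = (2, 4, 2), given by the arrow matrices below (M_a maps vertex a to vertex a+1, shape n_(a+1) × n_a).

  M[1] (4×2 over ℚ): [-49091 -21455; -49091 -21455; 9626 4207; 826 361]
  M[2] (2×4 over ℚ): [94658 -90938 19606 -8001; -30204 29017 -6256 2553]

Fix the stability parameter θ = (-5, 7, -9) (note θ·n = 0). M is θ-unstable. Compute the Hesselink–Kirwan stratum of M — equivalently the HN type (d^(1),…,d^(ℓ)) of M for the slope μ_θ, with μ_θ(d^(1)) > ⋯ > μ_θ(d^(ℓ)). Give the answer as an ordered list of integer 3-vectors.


Interval decomposition of M: I[1,3]^2, I[2,2]^2.
HN type (ℓ=3): μ^(1)=7; μ^(2)=-1; μ^(3)=-5

((0, 2, 0); (0, 2, 2); (2, 0, 0))


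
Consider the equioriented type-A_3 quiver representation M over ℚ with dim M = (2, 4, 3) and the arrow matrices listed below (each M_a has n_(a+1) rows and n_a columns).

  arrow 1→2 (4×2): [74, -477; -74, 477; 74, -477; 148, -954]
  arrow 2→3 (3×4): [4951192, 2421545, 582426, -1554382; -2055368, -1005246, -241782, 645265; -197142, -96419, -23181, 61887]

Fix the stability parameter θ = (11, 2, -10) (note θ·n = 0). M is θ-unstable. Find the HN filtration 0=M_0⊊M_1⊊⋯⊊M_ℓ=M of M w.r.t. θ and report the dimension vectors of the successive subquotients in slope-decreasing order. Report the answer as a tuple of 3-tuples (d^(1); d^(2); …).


Via rank(M_{q-1}∘⋯∘M_p): M ≅ I[1,1], I[1,3], I[2,2], I[2,3]^2.
μ_θ-semistable layers: μ^(1)=11; μ^(2)=2; μ^(3)=1; μ^(4)=-4

((1, 0, 0); (0, 1, 0); (1, 1, 1); (0, 2, 2))


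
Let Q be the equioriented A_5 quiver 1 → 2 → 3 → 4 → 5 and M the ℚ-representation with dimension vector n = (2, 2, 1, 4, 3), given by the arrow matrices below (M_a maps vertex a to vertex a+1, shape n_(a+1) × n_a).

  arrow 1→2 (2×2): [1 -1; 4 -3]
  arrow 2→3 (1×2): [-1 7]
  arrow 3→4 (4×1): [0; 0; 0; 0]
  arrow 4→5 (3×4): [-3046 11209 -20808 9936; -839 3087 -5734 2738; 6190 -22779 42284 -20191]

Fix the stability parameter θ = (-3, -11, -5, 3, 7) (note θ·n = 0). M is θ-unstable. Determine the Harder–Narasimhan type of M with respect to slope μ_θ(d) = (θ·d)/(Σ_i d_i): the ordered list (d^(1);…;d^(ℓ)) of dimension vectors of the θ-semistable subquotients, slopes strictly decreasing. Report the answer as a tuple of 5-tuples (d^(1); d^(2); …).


Via rank(M_{q-1}∘⋯∘M_p): M ≅ I[1,2], I[1,3], I[4,4], I[4,5]^3.
μ_θ-semistable layers: μ^(1)=7; μ^(2)=3; μ^(3)=-5; μ^(4)=-7

((0, 0, 0, 0, 3); (0, 0, 0, 4, 0); (0, 0, 1, 0, 0); (2, 2, 0, 0, 0))


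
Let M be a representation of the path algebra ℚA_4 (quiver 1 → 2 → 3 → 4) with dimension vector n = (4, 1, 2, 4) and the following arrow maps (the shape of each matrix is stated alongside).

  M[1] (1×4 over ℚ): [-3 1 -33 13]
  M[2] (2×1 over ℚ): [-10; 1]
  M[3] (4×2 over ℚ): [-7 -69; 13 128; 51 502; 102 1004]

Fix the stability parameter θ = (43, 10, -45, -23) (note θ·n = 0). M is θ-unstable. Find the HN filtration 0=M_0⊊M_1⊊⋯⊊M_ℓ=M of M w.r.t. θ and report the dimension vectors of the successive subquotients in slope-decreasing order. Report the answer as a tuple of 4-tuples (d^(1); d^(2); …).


Barcode: M ≅ I[1,1]^3, I[1,4], I[3,4], I[4,4]^2. HN layers by μ_θ (4 steps, strictly decreasing):
  μ^(1)=43; μ^(2)=-15/4; μ^(3)=-23; μ^(4)=-45

((3, 0, 0, 0); (1, 1, 1, 1); (0, 0, 0, 3); (0, 0, 1, 0))


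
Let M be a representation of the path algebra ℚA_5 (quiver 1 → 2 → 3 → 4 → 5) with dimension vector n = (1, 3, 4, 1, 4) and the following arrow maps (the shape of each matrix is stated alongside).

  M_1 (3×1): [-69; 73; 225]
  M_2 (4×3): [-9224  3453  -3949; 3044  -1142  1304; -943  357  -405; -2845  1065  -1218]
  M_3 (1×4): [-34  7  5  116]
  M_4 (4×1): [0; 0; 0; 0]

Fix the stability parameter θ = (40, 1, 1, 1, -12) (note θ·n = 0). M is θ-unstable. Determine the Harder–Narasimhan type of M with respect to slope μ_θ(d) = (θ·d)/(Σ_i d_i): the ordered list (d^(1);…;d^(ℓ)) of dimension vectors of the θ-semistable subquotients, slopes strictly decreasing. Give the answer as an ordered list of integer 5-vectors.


Via rank(M_{q-1}∘⋯∘M_p): M ≅ I[1,4], I[2,3]^2, I[3,3], I[5,5]^4.
μ_θ-semistable layers: μ^(1)=43/4; μ^(2)=1; μ^(3)=-12

((1, 1, 1, 1, 0); (0, 2, 3, 0, 0); (0, 0, 0, 0, 4))


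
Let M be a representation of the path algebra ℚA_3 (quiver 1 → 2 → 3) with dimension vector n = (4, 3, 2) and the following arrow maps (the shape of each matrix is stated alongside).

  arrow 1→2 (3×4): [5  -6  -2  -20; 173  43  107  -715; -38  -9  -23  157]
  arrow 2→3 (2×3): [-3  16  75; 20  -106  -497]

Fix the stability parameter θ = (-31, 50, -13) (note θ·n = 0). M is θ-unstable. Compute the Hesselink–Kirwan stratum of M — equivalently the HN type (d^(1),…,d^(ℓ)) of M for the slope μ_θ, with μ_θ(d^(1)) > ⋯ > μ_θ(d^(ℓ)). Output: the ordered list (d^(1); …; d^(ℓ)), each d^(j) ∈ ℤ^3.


Via rank(M_{q-1}∘⋯∘M_p): M ≅ I[1,1], I[1,2], I[1,3]^2.
μ_θ-semistable layers: μ^(1)=50; μ^(2)=37/2; μ^(3)=-31

((0, 1, 0); (0, 2, 2); (4, 0, 0))


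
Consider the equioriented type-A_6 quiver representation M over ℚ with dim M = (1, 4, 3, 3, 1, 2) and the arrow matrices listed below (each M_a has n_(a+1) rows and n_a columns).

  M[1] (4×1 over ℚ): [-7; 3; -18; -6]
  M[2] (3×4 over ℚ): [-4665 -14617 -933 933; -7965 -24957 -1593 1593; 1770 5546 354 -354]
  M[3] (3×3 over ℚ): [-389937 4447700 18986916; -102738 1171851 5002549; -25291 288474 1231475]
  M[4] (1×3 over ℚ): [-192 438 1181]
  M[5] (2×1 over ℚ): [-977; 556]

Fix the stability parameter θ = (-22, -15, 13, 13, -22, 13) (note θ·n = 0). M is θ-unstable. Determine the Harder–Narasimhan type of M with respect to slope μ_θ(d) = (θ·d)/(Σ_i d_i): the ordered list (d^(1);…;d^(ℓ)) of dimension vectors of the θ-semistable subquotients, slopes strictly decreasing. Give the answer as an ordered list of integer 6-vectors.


Via rank(M_{q-1}∘⋯∘M_p): M ≅ I[1,2], I[2,2]^2, I[2,6], I[3,4]^2, I[6,6].
μ_θ-semistable layers: μ^(1)=13; μ^(2)=4/3; μ^(3)=-15; μ^(4)=-22

((0, 0, 2, 2, 0, 2); (0, 0, 1, 1, 1, 0); (0, 4, 0, 0, 0, 0); (1, 0, 0, 0, 0, 0))


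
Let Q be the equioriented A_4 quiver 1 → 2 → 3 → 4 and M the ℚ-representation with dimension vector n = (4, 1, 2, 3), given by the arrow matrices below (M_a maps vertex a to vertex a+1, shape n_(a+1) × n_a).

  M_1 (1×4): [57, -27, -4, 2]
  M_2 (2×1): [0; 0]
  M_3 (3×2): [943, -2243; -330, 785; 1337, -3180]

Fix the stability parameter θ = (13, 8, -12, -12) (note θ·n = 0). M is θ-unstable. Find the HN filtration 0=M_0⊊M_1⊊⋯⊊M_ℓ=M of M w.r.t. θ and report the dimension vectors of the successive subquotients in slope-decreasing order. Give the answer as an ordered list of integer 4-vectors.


Barcode: M ≅ I[1,1]^3, I[1,2], I[3,4]^2, I[4,4]. HN layers by μ_θ (3 steps, strictly decreasing):
  μ^(1)=13; μ^(2)=21/2; μ^(3)=-12

((3, 0, 0, 0); (1, 1, 0, 0); (0, 0, 2, 3))


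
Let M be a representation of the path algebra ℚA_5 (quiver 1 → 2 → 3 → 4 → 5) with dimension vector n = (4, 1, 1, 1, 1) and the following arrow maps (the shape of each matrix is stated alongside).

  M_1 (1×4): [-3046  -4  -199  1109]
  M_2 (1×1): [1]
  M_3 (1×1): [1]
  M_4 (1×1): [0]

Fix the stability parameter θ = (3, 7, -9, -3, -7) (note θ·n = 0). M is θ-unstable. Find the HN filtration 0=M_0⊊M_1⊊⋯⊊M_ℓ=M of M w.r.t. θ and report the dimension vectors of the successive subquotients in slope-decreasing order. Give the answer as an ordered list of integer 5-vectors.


Barcode: M ≅ I[1,1]^3, I[1,4], I[5,5]. HN layers by μ_θ (3 steps, strictly decreasing):
  μ^(1)=3; μ^(2)=-1/2; μ^(3)=-7

((3, 0, 0, 0, 0); (1, 1, 1, 1, 0); (0, 0, 0, 0, 1))


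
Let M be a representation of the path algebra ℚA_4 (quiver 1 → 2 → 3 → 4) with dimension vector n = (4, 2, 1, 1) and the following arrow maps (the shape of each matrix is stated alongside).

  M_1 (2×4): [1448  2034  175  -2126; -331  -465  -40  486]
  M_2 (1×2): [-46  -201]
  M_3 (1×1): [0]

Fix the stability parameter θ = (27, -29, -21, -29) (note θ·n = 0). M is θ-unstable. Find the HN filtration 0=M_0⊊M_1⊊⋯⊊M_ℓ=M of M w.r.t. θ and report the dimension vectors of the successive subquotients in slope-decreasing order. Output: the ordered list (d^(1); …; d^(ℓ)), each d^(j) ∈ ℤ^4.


Barcode: M ≅ I[1,1]^2, I[1,2], I[1,3], I[4,4]. HN layers by μ_θ (4 steps, strictly decreasing):
  μ^(1)=27; μ^(2)=-1; μ^(3)=-23/3; μ^(4)=-29

((2, 0, 0, 0); (1, 1, 0, 0); (1, 1, 1, 0); (0, 0, 0, 1))


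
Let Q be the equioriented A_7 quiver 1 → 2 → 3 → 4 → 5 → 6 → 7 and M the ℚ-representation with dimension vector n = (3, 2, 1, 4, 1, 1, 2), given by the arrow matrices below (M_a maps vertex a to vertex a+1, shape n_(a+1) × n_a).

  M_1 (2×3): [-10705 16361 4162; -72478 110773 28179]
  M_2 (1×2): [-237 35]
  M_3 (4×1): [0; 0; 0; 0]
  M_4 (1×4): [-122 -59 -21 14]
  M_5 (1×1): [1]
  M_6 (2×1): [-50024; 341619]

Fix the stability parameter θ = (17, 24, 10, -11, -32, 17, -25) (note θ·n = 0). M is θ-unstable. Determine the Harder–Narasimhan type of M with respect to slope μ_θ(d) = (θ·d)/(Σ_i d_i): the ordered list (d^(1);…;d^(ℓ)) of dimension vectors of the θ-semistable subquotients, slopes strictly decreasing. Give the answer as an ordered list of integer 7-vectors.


Barcode: M ≅ I[1,1], I[1,2], I[1,3], I[4,4]^3, I[4,7], I[7,7]. HN layers by μ_θ (6 steps, strictly decreasing):
  μ^(1)=24; μ^(2)=17; μ^(3)=-4; μ^(4)=-11; μ^(5)=-43/2; μ^(6)=-25

((0, 1, 0, 0, 0, 0, 0); (3, 1, 1, 0, 0, 0, 0); (0, 0, 0, 0, 0, 1, 1); (0, 0, 0, 3, 0, 0, 0); (0, 0, 0, 1, 1, 0, 0); (0, 0, 0, 0, 0, 0, 1))


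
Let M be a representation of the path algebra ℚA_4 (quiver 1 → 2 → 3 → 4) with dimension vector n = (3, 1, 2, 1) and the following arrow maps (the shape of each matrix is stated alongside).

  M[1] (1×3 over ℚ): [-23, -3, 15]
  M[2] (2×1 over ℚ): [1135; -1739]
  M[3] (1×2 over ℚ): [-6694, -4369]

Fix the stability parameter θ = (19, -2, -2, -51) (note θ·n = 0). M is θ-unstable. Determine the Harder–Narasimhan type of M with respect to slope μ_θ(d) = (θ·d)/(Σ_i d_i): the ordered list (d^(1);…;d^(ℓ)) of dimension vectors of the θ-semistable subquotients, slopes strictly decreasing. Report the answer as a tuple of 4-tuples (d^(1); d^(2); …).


Barcode: M ≅ I[1,1]^2, I[1,4], I[3,3]. HN layers by μ_θ (3 steps, strictly decreasing):
  μ^(1)=19; μ^(2)=-2; μ^(3)=-9

((2, 0, 0, 0); (0, 0, 1, 0); (1, 1, 1, 1))


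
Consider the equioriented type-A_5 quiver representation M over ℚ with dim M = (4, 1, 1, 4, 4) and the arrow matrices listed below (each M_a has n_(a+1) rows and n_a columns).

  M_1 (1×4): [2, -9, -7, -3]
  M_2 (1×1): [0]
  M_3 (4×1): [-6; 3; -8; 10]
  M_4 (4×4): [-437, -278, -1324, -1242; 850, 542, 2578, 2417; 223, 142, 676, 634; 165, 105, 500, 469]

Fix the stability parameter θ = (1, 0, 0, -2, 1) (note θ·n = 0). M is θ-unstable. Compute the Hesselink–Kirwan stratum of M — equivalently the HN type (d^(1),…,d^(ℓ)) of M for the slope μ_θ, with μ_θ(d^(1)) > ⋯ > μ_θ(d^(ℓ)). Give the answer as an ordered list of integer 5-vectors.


Interval decomposition of M: I[1,1]^3, I[1,2], I[3,5], I[4,4], I[4,5]^2, I[5,5].
HN type (ℓ=4): μ^(1)=1; μ^(2)=1/2; μ^(3)=-1; μ^(4)=-2

((3, 0, 0, 0, 4); (1, 1, 0, 0, 0); (0, 0, 1, 1, 0); (0, 0, 0, 3, 0))


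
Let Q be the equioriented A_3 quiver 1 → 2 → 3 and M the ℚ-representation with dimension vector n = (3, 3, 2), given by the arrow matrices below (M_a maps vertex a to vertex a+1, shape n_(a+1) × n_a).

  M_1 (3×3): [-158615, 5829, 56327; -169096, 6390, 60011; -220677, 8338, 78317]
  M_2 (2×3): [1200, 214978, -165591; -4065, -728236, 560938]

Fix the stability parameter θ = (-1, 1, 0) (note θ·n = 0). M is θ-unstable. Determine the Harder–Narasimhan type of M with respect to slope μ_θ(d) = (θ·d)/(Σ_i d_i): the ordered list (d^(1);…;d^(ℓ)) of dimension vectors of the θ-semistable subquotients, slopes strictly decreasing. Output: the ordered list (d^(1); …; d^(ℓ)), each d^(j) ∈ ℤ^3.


Barcode: M ≅ I[1,2], I[1,3]^2. HN layers by μ_θ (3 steps, strictly decreasing):
  μ^(1)=1; μ^(2)=1/2; μ^(3)=-1

((0, 1, 0); (0, 2, 2); (3, 0, 0))


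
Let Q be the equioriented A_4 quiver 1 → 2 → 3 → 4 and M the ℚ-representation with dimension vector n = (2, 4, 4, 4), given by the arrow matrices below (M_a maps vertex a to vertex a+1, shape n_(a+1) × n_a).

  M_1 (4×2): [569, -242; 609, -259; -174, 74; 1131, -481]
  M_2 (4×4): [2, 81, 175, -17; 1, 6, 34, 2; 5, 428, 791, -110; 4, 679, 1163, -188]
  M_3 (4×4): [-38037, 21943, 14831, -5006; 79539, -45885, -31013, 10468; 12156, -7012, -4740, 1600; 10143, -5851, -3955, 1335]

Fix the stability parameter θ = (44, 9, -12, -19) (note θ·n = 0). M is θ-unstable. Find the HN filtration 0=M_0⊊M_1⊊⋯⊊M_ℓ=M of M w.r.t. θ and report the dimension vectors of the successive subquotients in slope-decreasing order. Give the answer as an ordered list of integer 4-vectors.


Interval decomposition of M: I[1,3], I[1,4], I[2,3], I[2,4], I[4,4]^2.
HN type (ℓ=5): μ^(1)=41/3; μ^(2)=11/2; μ^(3)=-3/2; μ^(4)=-22/3; μ^(5)=-19

((1, 1, 1, 0); (1, 1, 1, 1); (0, 1, 1, 0); (0, 1, 1, 1); (0, 0, 0, 2))


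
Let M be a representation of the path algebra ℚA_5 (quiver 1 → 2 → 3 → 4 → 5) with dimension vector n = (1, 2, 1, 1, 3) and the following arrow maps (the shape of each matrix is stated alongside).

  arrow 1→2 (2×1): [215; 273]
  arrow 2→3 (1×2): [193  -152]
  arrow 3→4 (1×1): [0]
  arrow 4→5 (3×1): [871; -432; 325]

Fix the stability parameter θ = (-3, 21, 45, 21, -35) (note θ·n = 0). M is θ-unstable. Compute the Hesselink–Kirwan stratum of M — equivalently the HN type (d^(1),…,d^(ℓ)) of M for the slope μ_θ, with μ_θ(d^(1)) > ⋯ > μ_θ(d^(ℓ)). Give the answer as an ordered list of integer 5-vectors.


Interval decomposition of M: I[1,3], I[2,2], I[4,5], I[5,5]^2.
HN type (ℓ=5): μ^(1)=45; μ^(2)=21; μ^(3)=-3; μ^(4)=-7; μ^(5)=-35

((0, 0, 1, 0, 0); (0, 2, 0, 0, 0); (1, 0, 0, 0, 0); (0, 0, 0, 1, 1); (0, 0, 0, 0, 2))


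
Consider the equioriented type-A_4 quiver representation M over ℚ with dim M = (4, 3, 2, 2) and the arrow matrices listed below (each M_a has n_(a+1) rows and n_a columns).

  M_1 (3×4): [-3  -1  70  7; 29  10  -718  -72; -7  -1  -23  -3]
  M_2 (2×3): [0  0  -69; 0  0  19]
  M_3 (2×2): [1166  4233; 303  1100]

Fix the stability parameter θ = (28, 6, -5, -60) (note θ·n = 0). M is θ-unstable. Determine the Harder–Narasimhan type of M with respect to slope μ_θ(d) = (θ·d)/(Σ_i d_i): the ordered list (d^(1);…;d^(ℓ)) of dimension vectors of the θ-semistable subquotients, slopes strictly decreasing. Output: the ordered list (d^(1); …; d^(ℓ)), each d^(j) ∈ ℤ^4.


Interval decomposition of M: I[1,1], I[1,2]^2, I[1,4], I[3,4].
HN type (ℓ=4): μ^(1)=28; μ^(2)=17; μ^(3)=-31/4; μ^(4)=-65/2

((1, 0, 0, 0); (2, 2, 0, 0); (1, 1, 1, 1); (0, 0, 1, 1))


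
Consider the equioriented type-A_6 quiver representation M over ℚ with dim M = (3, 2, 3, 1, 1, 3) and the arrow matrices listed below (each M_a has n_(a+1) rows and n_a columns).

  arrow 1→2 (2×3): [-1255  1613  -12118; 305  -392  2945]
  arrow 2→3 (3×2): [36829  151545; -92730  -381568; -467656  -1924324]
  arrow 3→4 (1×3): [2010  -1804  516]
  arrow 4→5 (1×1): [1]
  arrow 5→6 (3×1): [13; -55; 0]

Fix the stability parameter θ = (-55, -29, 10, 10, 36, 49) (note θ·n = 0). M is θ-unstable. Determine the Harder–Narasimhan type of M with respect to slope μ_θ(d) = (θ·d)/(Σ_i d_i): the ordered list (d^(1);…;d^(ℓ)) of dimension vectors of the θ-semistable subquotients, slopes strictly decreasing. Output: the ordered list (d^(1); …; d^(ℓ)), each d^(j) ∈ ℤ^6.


Via rank(M_{q-1}∘⋯∘M_p): M ≅ I[1,1], I[1,3], I[1,6], I[3,3], I[6,6]^2.
μ_θ-semistable layers: μ^(1)=49; μ^(2)=36; μ^(3)=10; μ^(4)=-29; μ^(5)=-55

((0, 0, 0, 0, 0, 3); (0, 0, 0, 0, 1, 0); (0, 0, 3, 1, 0, 0); (0, 2, 0, 0, 0, 0); (3, 0, 0, 0, 0, 0))


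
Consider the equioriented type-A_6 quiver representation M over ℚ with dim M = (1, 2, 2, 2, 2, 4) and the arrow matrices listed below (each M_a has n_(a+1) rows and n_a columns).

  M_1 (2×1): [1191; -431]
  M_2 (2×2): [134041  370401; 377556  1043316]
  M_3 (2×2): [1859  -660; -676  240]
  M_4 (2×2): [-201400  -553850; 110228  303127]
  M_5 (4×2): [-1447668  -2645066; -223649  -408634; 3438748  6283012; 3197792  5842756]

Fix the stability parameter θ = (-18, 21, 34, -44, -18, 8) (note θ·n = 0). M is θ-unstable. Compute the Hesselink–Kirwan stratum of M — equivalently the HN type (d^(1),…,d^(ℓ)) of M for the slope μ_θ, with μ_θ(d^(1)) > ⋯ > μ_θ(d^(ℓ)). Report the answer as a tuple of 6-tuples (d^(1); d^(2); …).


Via rank(M_{q-1}∘⋯∘M_p): M ≅ I[1,2], I[2,4], I[3,3], I[4,6], I[5,6], I[6,6]^2.
μ_θ-semistable layers: μ^(1)=34; μ^(2)=21; μ^(3)=8; μ^(4)=11/3; μ^(5)=-18; μ^(6)=-44

((0, 0, 1, 0, 0, 0); (0, 1, 0, 0, 0, 0); (0, 0, 0, 0, 0, 4); (0, 1, 1, 1, 0, 0); (1, 0, 0, 0, 2, 0); (0, 0, 0, 1, 0, 0))


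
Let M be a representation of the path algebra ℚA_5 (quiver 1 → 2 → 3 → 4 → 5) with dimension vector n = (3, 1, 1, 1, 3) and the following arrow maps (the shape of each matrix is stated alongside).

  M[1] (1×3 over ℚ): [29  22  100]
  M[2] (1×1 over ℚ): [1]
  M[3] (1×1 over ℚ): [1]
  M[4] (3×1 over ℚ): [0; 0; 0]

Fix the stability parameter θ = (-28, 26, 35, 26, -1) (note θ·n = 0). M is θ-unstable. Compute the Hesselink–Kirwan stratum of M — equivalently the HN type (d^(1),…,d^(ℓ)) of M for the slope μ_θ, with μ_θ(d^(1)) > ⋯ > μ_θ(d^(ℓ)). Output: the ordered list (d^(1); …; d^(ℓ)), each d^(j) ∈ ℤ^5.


Via rank(M_{q-1}∘⋯∘M_p): M ≅ I[1,1]^2, I[1,4], I[5,5]^3.
μ_θ-semistable layers: μ^(1)=61/2; μ^(2)=26; μ^(3)=-1; μ^(4)=-28

((0, 0, 1, 1, 0); (0, 1, 0, 0, 0); (0, 0, 0, 0, 3); (3, 0, 0, 0, 0))


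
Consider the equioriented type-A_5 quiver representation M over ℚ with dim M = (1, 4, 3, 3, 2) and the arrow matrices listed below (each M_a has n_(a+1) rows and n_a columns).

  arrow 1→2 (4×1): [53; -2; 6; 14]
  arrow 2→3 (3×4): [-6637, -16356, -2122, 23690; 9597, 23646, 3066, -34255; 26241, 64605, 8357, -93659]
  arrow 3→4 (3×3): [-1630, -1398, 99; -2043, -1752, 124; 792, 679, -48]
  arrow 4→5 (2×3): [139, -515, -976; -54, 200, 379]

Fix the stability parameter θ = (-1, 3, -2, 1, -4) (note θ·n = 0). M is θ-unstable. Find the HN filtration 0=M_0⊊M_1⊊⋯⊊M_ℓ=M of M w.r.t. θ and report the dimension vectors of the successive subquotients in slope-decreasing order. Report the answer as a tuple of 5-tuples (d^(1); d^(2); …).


Via rank(M_{q-1}∘⋯∘M_p): M ≅ I[1,5], I[2,2], I[2,4], I[2,5].
μ_θ-semistable layers: μ^(1)=3; μ^(2)=1; μ^(3)=1/2; μ^(4)=-1/2; μ^(5)=-1

((0, 1, 0, 0, 0); (0, 0, 0, 1, 0); (0, 1, 1, 0, 0); (0, 2, 2, 2, 2); (1, 0, 0, 0, 0))


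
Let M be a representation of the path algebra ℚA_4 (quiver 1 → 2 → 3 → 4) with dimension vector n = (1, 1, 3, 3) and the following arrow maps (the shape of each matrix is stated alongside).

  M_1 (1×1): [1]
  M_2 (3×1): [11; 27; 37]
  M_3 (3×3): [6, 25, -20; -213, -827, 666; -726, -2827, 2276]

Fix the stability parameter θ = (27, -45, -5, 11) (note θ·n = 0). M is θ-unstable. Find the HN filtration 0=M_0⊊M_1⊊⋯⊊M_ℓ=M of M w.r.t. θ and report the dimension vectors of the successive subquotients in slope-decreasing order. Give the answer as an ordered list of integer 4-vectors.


Barcode: M ≅ I[1,4], I[3,3], I[3,4], I[4,4]. HN layers by μ_θ (3 steps, strictly decreasing):
  μ^(1)=11; μ^(2)=-5; μ^(3)=-9

((0, 0, 0, 3); (0, 0, 3, 0); (1, 1, 0, 0))


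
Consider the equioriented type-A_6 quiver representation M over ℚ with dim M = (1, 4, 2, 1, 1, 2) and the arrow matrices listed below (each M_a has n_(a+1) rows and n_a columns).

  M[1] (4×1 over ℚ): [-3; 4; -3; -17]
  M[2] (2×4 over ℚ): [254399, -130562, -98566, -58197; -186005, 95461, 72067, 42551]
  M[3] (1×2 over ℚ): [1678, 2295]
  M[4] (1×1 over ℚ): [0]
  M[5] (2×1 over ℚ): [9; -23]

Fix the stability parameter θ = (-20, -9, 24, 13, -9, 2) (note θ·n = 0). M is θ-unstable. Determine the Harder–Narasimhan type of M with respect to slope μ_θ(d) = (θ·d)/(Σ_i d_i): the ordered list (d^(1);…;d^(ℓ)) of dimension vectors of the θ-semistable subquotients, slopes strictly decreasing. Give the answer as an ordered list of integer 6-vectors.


Barcode: M ≅ I[1,4], I[2,2]^2, I[2,3], I[5,6], I[6,6]. HN layers by μ_θ (5 steps, strictly decreasing):
  μ^(1)=24; μ^(2)=37/2; μ^(3)=2; μ^(4)=-9; μ^(5)=-20

((0, 0, 1, 0, 0, 0); (0, 0, 1, 1, 0, 0); (0, 0, 0, 0, 0, 2); (0, 4, 0, 0, 1, 0); (1, 0, 0, 0, 0, 0))
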